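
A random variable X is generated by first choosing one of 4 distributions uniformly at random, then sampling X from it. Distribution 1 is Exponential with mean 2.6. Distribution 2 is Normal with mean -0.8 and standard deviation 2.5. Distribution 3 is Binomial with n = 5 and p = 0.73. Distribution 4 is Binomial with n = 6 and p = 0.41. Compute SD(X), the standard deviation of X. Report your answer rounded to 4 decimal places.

Per component, 1: μ=2.6, E[X²]=13.52; 2: μ=-0.8, E[X²]=6.89; 3: μ=3.65, E[X²]=14.308; 4: μ=2.46, E[X²]=7.503.
E[X] = 0.25·2.6 + 0.25·-0.8 + 0.25·3.65 + 0.25·2.46 = 1.9775.
E[X²] = 0.25·13.52 + 0.25·6.89 + 0.25·14.308 + 0.25·7.503 = 10.5553.
Var(X) = E[X²] − (E[X])² = 10.5553 − 3.91051 = 6.64474.
SD(X) = √6.64474 = 2.57774.

2.5777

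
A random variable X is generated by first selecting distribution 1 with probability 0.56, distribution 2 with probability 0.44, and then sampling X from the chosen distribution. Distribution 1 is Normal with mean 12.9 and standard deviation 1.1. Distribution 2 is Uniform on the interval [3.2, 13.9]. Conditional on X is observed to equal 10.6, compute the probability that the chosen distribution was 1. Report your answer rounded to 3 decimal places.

Likelihoods f(10.6 | ·): 1: 0.0407541; 2: 0.0934579.
Posterior ∝ prior × likelihood. Numerator for 1: 0.56·0.0407541 = 0.0228223.
Normalizing constant: 0.56·0.0407541 + 0.44·0.0934579 = 0.0639438.
P(1 | observation) = 0.0228223 / 0.0639438 = 0.356912.

0.357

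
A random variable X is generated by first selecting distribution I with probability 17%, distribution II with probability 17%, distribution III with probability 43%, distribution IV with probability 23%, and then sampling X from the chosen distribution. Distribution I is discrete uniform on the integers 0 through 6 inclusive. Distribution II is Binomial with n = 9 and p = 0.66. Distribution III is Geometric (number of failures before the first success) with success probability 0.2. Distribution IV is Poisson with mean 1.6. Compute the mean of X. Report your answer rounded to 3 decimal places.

3.608

Component means — I: 3; II: 5.94; III: 4; IV: 1.6.
E[X] = 0.17·3 + 0.17·5.94 + 0.43·4 + 0.23·1.6 = 3.6078.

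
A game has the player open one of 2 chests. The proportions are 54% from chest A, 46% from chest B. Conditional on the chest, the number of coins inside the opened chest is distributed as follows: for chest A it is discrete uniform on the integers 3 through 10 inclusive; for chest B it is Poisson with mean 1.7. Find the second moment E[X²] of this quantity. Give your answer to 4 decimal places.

27.7614

For each component E[X²] = Var + (mean)², giving A: 47.5; B: 4.59.
Overall E[X²] = 0.54·47.5 + 0.46·4.59 = 27.7614.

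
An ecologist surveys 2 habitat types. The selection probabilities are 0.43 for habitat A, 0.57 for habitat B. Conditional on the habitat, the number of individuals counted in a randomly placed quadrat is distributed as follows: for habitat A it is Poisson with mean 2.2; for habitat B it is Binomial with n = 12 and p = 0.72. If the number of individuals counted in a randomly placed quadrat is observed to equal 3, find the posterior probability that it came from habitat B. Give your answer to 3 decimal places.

Likelihoods P(X=3 | ·): A: 0.196639; B: 0.000868645.
Posterior ∝ prior × likelihood. Numerator for B: 0.57·0.000868645 = 0.000495128.
Normalizing constant: 0.43·0.196639 + 0.57·0.000868645 = 0.0850498.
P(B | observation) = 0.000495128 / 0.0850498 = 0.00582163.

0.006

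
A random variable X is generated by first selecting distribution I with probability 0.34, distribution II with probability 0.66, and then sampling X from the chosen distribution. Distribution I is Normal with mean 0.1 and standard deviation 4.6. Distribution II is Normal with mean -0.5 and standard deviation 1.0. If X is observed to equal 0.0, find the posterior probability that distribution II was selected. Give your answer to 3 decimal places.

Likelihoods f(0.0 | ·): I: 0.0867061; II: 0.352065.
Posterior ∝ prior × likelihood. Numerator for II: 0.66·0.352065 = 0.232363.
Normalizing constant: 0.34·0.0867061 + 0.66·0.352065 = 0.261843.
P(II | observation) = 0.232363 / 0.261843 = 0.887413.

0.887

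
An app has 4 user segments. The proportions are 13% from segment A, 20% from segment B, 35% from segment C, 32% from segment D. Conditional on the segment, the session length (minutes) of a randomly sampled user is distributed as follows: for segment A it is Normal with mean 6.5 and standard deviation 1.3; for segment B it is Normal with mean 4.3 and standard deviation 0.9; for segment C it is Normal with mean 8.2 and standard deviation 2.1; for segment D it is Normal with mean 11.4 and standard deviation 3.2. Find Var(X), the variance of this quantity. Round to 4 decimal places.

11.8960

Per component, A: μ=6.5, E[X²]=43.94; B: μ=4.3, E[X²]=19.3; C: μ=8.2, E[X²]=71.65; D: μ=11.4, E[X²]=140.2.
E[X] = 0.13·6.5 + 0.2·4.3 + 0.35·8.2 + 0.32·11.4 = 8.223.
E[X²] = 0.13·43.94 + 0.2·19.3 + 0.35·71.65 + 0.32·140.2 = 79.5137.
Var(X) = E[X²] − (E[X])² = 79.5137 − 67.6177 = 11.896.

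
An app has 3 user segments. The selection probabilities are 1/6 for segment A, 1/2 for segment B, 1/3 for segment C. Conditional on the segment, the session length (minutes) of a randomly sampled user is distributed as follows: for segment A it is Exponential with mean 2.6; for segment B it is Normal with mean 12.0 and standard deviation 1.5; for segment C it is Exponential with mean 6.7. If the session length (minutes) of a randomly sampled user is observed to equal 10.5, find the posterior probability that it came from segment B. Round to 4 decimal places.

Likelihoods f(10.5 | ·): A: 0.00677868; B: 0.161314; C: 0.0311397.
Posterior ∝ prior × likelihood. Numerator for B: 0.5·0.161314 = 0.0806569.
Normalizing constant: 0.166667·0.00677868 + 0.5·0.161314 + 0.333333·0.0311397 = 0.0921666.
P(B | observation) = 0.0806569 / 0.0921666 = 0.875121.

0.8751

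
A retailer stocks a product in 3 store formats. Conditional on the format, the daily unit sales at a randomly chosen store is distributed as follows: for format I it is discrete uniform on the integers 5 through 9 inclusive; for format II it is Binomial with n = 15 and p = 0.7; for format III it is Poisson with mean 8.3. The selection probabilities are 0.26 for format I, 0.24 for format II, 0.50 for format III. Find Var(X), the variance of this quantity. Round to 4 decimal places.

Per component, I: μ=7, E[X²]=51; II: μ=10.5, E[X²]=113.4; III: μ=8.3, E[X²]=77.19.
E[X] = 0.26·7 + 0.24·10.5 + 0.5·8.3 = 8.49.
E[X²] = 0.26·51 + 0.24·113.4 + 0.5·77.19 = 79.071.
Var(X) = E[X²] − (E[X])² = 79.071 − 72.0801 = 6.9909.

6.9909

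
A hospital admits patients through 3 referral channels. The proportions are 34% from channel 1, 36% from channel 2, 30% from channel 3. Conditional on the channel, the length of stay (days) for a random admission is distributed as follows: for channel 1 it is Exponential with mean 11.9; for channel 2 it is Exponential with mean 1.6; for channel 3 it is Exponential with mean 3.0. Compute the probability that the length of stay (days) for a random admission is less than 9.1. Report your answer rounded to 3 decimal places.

0.826

Conditional on each channel, P(X < 9.1): 1: 0.534529; 2: 0.996612; 3: 0.951845.
By total probability, P(X < 9.1) = 0.34·0.534529 + 0.36·0.996612 + 0.3·0.951845 = 0.826074.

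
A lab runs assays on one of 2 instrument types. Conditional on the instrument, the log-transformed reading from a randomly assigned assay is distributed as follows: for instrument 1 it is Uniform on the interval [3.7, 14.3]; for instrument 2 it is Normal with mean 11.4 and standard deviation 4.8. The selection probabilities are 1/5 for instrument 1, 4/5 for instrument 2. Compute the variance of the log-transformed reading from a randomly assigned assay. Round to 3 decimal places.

21.226

Per component, 1: μ=9, E[X²]=90.3633; 2: μ=11.4, E[X²]=153.
E[X] = 0.2·9 + 0.8·11.4 = 10.92.
E[X²] = 0.2·90.3633 + 0.8·153 = 140.473.
Var(X) = E[X²] − (E[X])² = 140.473 − 119.246 = 21.2263.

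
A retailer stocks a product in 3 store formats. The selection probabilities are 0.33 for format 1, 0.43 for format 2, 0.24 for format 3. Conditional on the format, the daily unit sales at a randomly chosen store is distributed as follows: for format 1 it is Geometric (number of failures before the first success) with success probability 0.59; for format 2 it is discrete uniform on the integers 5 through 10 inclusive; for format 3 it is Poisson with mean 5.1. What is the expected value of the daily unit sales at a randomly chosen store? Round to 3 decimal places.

Component means — 1: 0.694915; 2: 7.5; 3: 5.1.
E[X] = 0.33·0.694915 + 0.43·7.5 + 0.24·5.1 = 4.67832.

4.678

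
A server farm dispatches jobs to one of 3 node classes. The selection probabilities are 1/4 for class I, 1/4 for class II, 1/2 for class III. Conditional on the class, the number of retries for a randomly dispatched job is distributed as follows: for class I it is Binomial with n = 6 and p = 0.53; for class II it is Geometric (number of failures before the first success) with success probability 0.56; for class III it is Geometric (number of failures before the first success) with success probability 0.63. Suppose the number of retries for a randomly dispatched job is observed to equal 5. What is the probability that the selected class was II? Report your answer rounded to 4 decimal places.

0.0680

Likelihoods P(X=5 | ·): I: 0.117931; II: 0.00923531; III: 0.00436867.
Posterior ∝ prior × likelihood. Numerator for II: 0.25·0.00923531 = 0.00230883.
Normalizing constant: 0.25·0.117931 + 0.25·0.00923531 + 0.5·0.00436867 = 0.0339759.
P(II | observation) = 0.00230883 / 0.0339759 = 0.0679548.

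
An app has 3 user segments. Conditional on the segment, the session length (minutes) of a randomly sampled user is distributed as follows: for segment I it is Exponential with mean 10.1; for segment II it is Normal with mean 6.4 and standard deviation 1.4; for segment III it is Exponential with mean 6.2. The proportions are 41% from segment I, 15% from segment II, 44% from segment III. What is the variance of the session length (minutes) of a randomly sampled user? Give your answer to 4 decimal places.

62.6202

Per component, I: μ=10.1, E[X²]=204.02; II: μ=6.4, E[X²]=42.92; III: μ=6.2, E[X²]=76.88.
E[X] = 0.41·10.1 + 0.15·6.4 + 0.44·6.2 = 7.829.
E[X²] = 0.41·204.02 + 0.15·42.92 + 0.44·76.88 = 123.913.
Var(X) = E[X²] − (E[X])² = 123.913 − 61.2932 = 62.6202.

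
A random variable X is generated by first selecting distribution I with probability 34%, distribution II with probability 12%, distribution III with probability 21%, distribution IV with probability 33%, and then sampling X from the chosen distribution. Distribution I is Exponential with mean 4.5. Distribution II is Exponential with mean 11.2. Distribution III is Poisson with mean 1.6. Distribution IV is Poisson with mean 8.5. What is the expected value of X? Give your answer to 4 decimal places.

6.0150

Component means — I: 4.5; II: 11.2; III: 1.6; IV: 8.5.
E[X] = 0.34·4.5 + 0.12·11.2 + 0.21·1.6 + 0.33·8.5 = 6.015.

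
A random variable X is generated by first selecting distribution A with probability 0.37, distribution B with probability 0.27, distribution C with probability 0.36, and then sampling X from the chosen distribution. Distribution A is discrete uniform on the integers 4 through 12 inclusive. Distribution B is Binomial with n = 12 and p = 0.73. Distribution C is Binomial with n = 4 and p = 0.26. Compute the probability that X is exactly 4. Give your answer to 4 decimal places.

0.0438

Conditional on each component, P(X = 4): A: 0.111111; B: 0.00397015; C: 0.00456976.
By total probability, P(X = 4) = 0.37·0.111111 + 0.27·0.00397015 + 0.36·0.00456976 = 0.0438282.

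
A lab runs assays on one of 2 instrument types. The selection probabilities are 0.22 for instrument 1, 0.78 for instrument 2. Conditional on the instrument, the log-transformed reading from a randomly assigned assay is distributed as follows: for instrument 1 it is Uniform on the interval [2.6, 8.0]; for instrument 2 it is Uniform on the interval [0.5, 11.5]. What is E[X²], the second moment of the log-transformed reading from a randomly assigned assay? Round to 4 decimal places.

42.6594

For each component E[X²] = Var + (mean)², giving 1: 30.52; 2: 46.0833.
Overall E[X²] = 0.22·30.52 + 0.78·46.0833 = 42.6594.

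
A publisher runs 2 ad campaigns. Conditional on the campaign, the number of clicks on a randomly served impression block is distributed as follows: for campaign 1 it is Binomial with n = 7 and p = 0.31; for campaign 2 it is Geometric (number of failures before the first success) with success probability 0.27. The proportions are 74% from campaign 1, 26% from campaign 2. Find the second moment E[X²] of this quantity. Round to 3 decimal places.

For each component E[X²] = Var + (mean)², giving 1: 6.2062; 2: 17.3237.
Overall E[X²] = 0.74·6.2062 + 0.26·17.3237 = 9.09676.

9.097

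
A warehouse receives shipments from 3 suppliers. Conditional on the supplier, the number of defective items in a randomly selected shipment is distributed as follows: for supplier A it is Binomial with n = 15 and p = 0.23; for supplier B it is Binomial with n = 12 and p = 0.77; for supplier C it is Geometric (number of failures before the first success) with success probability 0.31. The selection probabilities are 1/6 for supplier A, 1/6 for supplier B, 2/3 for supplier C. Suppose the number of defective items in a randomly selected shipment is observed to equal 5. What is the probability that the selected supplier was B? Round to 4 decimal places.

Likelihoods P(X=5 | ·): A: 0.141613; B: 0.00729917; C: 0.048485.
Posterior ∝ prior × likelihood. Numerator for B: 0.166667·0.00729917 = 0.00121653.
Normalizing constant: 0.166667·0.141613 + 0.166667·0.00729917 + 0.666667·0.048485 = 0.0571419.
P(B | observation) = 0.00121653 / 0.0571419 = 0.0212896.

0.0213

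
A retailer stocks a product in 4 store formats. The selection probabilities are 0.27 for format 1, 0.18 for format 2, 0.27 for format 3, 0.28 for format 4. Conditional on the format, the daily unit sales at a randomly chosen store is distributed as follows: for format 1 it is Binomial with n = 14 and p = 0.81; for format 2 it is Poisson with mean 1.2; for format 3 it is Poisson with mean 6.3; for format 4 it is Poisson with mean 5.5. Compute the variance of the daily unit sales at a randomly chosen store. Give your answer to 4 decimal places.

15.7103

Per component, 1: μ=11.34, E[X²]=130.75; 2: μ=1.2, E[X²]=2.64; 3: μ=6.3, E[X²]=45.99; 4: μ=5.5, E[X²]=35.75.
E[X] = 0.27·11.34 + 0.18·1.2 + 0.27·6.3 + 0.28·5.5 = 6.5188.
E[X²] = 0.27·130.75 + 0.18·2.64 + 0.27·45.99 + 0.28·35.75 = 58.2051.
Var(X) = E[X²] − (E[X])² = 58.2051 − 42.4948 = 15.7103.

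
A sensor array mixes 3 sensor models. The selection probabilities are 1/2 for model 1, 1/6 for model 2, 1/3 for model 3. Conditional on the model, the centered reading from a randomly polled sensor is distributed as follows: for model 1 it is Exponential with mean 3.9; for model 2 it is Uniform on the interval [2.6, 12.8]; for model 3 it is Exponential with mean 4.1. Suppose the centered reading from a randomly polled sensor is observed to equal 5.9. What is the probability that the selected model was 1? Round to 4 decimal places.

Likelihoods f(5.9 | ·): 1: 0.056484; 2: 0.0980392; 3: 0.0578437.
Posterior ∝ prior × likelihood. Numerator for 1: 0.5·0.056484 = 0.028242.
Normalizing constant: 0.5·0.056484 + 0.166667·0.0980392 + 0.333333·0.0578437 = 0.0638631.
P(1 | observation) = 0.028242 / 0.0638631 = 0.442227.

0.4422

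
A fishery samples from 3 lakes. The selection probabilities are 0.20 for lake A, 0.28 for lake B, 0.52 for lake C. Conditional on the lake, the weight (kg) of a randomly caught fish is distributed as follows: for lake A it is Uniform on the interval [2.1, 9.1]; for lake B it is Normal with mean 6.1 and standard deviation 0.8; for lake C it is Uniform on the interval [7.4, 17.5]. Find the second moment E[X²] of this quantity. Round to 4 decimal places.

For each component E[X²] = Var + (mean)², giving A: 35.4433; B: 37.85; C: 163.503.
Overall E[X²] = 0.2·35.4433 + 0.28·37.85 + 0.52·163.503 = 102.708.

102.7084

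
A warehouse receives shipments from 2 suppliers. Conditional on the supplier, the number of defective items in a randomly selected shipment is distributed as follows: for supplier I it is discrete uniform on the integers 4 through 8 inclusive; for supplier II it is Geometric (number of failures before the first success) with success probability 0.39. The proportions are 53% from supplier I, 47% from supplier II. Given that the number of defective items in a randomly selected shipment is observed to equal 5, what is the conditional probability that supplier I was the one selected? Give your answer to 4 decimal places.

Likelihoods P(X=5 | ·): I: 0.2; II: 0.0329393.
Posterior ∝ prior × likelihood. Numerator for I: 0.53·0.2 = 0.106.
Normalizing constant: 0.53·0.2 + 0.47·0.0329393 = 0.121481.
P(I | observation) = 0.106 / 0.121481 = 0.872561.

0.8726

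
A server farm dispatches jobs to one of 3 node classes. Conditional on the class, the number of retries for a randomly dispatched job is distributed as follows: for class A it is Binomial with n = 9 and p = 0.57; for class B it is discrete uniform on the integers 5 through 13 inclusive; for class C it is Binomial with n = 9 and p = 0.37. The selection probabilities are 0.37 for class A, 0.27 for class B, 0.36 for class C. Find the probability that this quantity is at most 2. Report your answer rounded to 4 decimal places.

Conditional on each class, P(X ≤ 2): A: 0.0382916; B: 0; C: 0.292398.
By total probability, P(X ≤ 2) = 0.37·0.0382916 + 0.27·0 + 0.36·0.292398 = 0.119431.

0.1194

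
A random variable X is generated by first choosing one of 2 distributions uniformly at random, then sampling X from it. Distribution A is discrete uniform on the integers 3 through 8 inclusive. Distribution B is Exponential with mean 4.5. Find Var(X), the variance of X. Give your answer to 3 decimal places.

Per component, A: μ=5.5, E[X²]=33.1667; B: μ=4.5, E[X²]=40.5.
E[X] = 0.5·5.5 + 0.5·4.5 = 5.
E[X²] = 0.5·33.1667 + 0.5·40.5 = 36.8333.
Var(X) = E[X²] − (E[X])² = 36.8333 − 25 = 11.8333.

11.833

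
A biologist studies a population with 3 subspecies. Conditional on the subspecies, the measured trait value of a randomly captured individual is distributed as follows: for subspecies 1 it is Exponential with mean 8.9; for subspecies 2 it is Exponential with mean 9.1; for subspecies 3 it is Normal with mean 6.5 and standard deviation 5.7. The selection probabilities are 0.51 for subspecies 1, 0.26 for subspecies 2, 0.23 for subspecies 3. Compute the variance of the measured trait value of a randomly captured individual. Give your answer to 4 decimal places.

Per component, 1: μ=8.9, E[X²]=158.42; 2: μ=9.1, E[X²]=165.62; 3: μ=6.5, E[X²]=74.74.
E[X] = 0.51·8.9 + 0.26·9.1 + 0.23·6.5 = 8.4.
E[X²] = 0.51·158.42 + 0.26·165.62 + 0.23·74.74 = 141.046.
Var(X) = E[X²] − (E[X])² = 141.046 − 70.56 = 70.4856.

70.4856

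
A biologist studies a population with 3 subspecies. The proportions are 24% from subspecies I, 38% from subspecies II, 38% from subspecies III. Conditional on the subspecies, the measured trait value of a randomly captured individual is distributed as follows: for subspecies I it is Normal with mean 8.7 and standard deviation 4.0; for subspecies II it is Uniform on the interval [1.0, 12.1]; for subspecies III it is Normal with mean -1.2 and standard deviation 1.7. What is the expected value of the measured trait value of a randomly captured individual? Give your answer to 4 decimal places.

Component means — I: 8.7; II: 6.55; III: -1.2.
E[X] = 0.24·8.7 + 0.38·6.55 + 0.38·-1.2 = 4.121.

4.1210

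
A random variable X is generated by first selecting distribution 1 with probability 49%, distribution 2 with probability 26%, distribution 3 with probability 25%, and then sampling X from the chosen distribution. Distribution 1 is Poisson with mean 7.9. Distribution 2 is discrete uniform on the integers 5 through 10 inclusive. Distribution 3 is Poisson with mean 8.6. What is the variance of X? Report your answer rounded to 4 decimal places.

Per component, 1: μ=7.9, E[X²]=70.31; 2: μ=7.5, E[X²]=59.1667; 3: μ=8.6, E[X²]=82.56.
E[X] = 0.49·7.9 + 0.26·7.5 + 0.25·8.6 = 7.971.
E[X²] = 0.49·70.31 + 0.26·59.1667 + 0.25·82.56 = 70.4752.
Var(X) = E[X²] − (E[X])² = 70.4752 − 63.5368 = 6.93839.

6.9384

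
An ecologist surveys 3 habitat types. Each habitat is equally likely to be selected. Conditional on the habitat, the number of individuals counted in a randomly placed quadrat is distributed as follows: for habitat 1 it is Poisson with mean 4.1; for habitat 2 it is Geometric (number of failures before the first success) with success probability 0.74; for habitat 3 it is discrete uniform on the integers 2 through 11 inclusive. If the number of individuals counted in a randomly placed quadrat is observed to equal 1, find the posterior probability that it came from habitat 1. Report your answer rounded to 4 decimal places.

Likelihoods P(X=1 | ·): 1: 0.067948; 2: 0.1924; 3: 0.
Posterior ∝ prior × likelihood. Numerator for 1: 0.333333·0.067948 = 0.0226493.
Normalizing constant: 0.333333·0.067948 + 0.333333·0.1924 + 0.333333·0 = 0.0867827.
P(1 | observation) = 0.0226493 / 0.0867827 = 0.260989.

0.2610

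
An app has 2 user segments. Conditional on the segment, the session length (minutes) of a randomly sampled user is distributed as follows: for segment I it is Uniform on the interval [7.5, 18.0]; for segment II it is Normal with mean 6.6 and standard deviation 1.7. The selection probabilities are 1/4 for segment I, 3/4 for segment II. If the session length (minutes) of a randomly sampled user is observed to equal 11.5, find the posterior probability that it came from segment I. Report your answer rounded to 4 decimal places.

0.8960

Likelihoods f(11.5 | ·): I: 0.0952381; II: 0.00368477.
Posterior ∝ prior × likelihood. Numerator for I: 0.25·0.0952381 = 0.0238095.
Normalizing constant: 0.25·0.0952381 + 0.75·0.00368477 = 0.0265731.
P(I | observation) = 0.0238095 / 0.0265731 = 0.896001.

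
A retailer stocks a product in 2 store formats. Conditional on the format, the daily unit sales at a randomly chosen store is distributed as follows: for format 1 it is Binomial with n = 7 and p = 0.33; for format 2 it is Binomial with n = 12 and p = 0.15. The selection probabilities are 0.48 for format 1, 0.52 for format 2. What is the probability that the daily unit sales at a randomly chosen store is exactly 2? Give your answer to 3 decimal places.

0.300

Conditional on each format, P(X = 2): 1: 0.30876; 2: 0.292358.
By total probability, P(X = 2) = 0.48·0.30876 + 0.52·0.292358 = 0.300231.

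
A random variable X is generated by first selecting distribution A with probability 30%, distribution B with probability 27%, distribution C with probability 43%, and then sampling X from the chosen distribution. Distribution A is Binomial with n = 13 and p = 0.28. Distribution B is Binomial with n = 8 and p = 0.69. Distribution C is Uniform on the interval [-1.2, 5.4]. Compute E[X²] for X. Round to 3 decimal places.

For each component E[X²] = Var + (mean)², giving A: 15.8704; B: 32.1816; C: 8.04.
Overall E[X²] = 0.3·15.8704 + 0.27·32.1816 + 0.43·8.04 = 16.9074.

16.907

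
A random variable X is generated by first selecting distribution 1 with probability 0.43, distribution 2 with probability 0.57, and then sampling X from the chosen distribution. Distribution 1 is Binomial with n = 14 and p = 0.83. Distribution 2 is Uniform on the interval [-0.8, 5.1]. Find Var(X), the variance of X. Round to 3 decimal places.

Per component, 1: μ=11.62, E[X²]=137; 2: μ=2.15, E[X²]=7.52333.
E[X] = 0.43·11.62 + 0.57·2.15 = 6.2221.
E[X²] = 0.43·137 + 0.57·7.52333 = 63.1982.
Var(X) = E[X²] − (E[X])² = 63.1982 − 38.7145 = 24.4837.

24.484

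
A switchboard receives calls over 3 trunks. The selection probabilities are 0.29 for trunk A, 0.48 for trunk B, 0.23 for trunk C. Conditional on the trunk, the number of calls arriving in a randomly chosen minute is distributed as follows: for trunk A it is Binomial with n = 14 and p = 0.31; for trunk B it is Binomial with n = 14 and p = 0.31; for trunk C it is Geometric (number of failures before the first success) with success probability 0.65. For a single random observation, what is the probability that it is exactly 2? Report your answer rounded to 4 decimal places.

0.0967

Conditional on each trunk, P(X = 2): A: 0.101848; B: 0.101848; C: 0.079625.
By total probability, P(X = 2) = 0.29·0.101848 + 0.48·0.101848 + 0.23·0.079625 = 0.096737.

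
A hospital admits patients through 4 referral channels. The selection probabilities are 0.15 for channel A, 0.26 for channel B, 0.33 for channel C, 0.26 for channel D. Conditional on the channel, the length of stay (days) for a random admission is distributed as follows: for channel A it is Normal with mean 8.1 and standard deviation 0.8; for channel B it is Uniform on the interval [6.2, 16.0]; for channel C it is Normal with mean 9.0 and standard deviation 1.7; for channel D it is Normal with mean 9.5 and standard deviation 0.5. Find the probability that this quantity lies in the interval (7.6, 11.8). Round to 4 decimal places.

Conditional on each channel, P(7.6 < X < 11.8): A: 0.734013; B: 0.428571; C: 0.745124; D: 0.999926.
By total probability, P(7.6 < X < 11.8) = 0.15·0.734013 + 0.26·0.428571 + 0.33·0.745124 + 0.26·0.999926 = 0.727402.

0.7274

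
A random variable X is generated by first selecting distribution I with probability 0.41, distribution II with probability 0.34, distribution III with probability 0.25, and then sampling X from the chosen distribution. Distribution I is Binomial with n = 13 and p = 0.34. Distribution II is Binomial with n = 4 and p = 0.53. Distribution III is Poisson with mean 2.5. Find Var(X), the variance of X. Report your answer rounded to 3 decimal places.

3.287

Per component, I: μ=4.42, E[X²]=22.4536; II: μ=2.12, E[X²]=5.4908; III: μ=2.5, E[X²]=8.75.
E[X] = 0.41·4.42 + 0.34·2.12 + 0.25·2.5 = 3.158.
E[X²] = 0.41·22.4536 + 0.34·5.4908 + 0.25·8.75 = 13.2603.
Var(X) = E[X²] − (E[X])² = 13.2603 − 9.97296 = 3.28738.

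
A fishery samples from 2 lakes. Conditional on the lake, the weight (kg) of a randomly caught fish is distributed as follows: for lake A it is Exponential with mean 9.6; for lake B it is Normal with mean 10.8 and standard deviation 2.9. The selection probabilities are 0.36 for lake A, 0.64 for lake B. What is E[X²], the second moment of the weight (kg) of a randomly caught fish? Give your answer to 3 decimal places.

146.387

For each component E[X²] = Var + (mean)², giving A: 184.32; B: 125.05.
Overall E[X²] = 0.36·184.32 + 0.64·125.05 = 146.387.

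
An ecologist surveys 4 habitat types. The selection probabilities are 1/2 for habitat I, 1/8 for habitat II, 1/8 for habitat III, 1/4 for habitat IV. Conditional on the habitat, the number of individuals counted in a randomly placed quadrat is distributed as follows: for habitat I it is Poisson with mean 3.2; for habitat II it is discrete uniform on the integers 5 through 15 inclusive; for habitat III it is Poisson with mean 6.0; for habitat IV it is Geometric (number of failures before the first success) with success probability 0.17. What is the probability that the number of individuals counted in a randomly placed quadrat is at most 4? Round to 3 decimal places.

Conditional on each habitat, P(X ≤ 4): I: 0.780613; II: 0; III: 0.285057; IV: 0.606096.
By total probability, P(X ≤ 4) = 0.5·0.780613 + 0.125·0 + 0.125·0.285057 + 0.25·0.606096 = 0.577462.

0.577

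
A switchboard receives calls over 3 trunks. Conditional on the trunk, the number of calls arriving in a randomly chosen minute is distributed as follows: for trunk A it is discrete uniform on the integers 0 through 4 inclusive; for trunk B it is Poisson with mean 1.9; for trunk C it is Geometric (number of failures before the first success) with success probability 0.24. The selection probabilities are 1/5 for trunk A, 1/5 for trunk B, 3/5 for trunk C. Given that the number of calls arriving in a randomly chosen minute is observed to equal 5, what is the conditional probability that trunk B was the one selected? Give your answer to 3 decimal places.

Likelihoods P(X=5 | ·): A: 0; B: 0.0308622; C: 0.0608526.
Posterior ∝ prior × likelihood. Numerator for B: 0.2·0.0308622 = 0.00617245.
Normalizing constant: 0.2·0 + 0.2·0.0308622 + 0.6·0.0608526 = 0.042684.
P(B | observation) = 0.00617245 / 0.042684 = 0.144608.

0.145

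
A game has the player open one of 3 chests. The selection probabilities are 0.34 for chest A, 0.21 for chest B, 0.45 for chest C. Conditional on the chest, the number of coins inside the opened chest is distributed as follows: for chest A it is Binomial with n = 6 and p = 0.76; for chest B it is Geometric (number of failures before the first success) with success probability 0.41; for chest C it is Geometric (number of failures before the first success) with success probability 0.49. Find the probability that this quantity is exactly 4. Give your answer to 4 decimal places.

Conditional on each chest, P(X = 4): A: 0.288249; B: 0.0496812; C: 0.0331495.
By total probability, P(X = 4) = 0.34·0.288249 + 0.21·0.0496812 + 0.45·0.0331495 = 0.123355.

0.1234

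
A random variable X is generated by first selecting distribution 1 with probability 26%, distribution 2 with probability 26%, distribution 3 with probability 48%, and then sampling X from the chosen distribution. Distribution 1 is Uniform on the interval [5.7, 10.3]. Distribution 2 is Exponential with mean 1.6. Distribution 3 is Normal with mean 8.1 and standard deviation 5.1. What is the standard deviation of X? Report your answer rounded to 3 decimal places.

Per component, 1: μ=8, E[X²]=65.7633; 2: μ=1.6, E[X²]=5.12; 3: μ=8.1, E[X²]=91.62.
E[X] = 0.26·8 + 0.26·1.6 + 0.48·8.1 = 6.384.
E[X²] = 0.26·65.7633 + 0.26·5.12 + 0.48·91.62 = 62.4073.
Var(X) = E[X²] − (E[X])² = 62.4073 − 40.7555 = 21.6518.
SD(X) = √21.6518 = 4.65315.

4.653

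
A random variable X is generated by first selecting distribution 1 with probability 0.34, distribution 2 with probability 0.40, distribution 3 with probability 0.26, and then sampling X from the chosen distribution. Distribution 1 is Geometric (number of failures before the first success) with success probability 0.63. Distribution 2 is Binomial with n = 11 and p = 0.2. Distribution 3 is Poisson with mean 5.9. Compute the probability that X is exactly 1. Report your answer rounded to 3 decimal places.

Conditional on each component, P(X = 1): 1: 0.2331; 2: 0.236223; 3: 0.0161627.
By total probability, P(X = 1) = 0.34·0.2331 + 0.4·0.236223 + 0.26·0.0161627 = 0.177946.

0.178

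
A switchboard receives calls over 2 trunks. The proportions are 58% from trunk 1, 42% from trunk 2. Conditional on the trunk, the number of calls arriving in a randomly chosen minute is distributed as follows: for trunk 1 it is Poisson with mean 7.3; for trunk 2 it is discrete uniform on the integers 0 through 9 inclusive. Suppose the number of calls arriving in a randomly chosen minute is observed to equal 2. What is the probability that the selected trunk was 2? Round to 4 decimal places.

Likelihoods P(X=2 | ·): 1: 0.0179997; 2: 0.1.
Posterior ∝ prior × likelihood. Numerator for 2: 0.42·0.1 = 0.042.
Normalizing constant: 0.58·0.0179997 + 0.42·0.1 = 0.0524398.
P(2 | observation) = 0.042 / 0.0524398 = 0.800918.

0.8009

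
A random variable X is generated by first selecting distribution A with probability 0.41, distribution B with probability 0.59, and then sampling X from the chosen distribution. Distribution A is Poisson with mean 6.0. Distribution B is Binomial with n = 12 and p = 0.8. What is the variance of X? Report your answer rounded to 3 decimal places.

Per component, A: μ=6, E[X²]=42; B: μ=9.6, E[X²]=94.08.
E[X] = 0.41·6 + 0.59·9.6 = 8.124.
E[X²] = 0.41·42 + 0.59·94.08 = 72.7272.
Var(X) = E[X²] − (E[X])² = 72.7272 − 65.9994 = 6.72782.

6.728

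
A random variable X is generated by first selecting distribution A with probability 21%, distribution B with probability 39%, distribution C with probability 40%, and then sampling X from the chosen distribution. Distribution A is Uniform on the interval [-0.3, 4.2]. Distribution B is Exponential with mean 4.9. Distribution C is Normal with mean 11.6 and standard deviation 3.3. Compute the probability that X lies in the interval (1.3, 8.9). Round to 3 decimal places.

Conditional on each component, P(1.3 < X < 8.9): A: 0.644444; B: 0.604349; C: 0.205726.
By total probability, P(1.3 < X < 8.9) = 0.21·0.644444 + 0.39·0.604349 + 0.4·0.205726 = 0.45332.

0.453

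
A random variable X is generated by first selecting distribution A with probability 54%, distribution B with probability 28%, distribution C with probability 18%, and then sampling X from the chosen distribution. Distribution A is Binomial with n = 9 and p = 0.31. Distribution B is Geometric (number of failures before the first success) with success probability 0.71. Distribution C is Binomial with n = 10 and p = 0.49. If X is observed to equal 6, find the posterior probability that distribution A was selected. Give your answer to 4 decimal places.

0.2713

Likelihoods P(X=6 | ·): A: 0.0244904; B: 0.000422325; C: 0.196642.
Posterior ∝ prior × likelihood. Numerator for A: 0.54·0.0244904 = 0.0132248.
Normalizing constant: 0.54·0.0244904 + 0.28·0.000422325 + 0.18·0.196642 = 0.0487387.
P(A | observation) = 0.0132248 / 0.0487387 = 0.271342.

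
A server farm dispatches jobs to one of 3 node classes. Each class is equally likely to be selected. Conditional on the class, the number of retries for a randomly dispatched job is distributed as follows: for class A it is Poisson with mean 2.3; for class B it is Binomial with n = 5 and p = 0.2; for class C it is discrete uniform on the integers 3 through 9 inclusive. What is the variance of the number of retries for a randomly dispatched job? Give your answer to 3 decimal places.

6.853

Per component, A: μ=2.3, E[X²]=7.59; B: μ=1, E[X²]=1.8; C: μ=6, E[X²]=40.
E[X] = 0.333333·2.3 + 0.333333·1 + 0.333333·6 = 3.1.
E[X²] = 0.333333·7.59 + 0.333333·1.8 + 0.333333·40 = 16.4633.
Var(X) = E[X²] − (E[X])² = 16.4633 − 9.61 = 6.85333.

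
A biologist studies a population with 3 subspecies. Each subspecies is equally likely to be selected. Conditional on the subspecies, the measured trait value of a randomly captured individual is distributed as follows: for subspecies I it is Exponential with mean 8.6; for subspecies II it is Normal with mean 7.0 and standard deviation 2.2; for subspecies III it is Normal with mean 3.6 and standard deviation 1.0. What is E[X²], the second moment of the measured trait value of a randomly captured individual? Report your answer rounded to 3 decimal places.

For each component E[X²] = Var + (mean)², giving I: 147.92; II: 53.84; III: 13.96.
Overall E[X²] = 0.333333·147.92 + 0.333333·53.84 + 0.333333·13.96 = 71.9067.

71.907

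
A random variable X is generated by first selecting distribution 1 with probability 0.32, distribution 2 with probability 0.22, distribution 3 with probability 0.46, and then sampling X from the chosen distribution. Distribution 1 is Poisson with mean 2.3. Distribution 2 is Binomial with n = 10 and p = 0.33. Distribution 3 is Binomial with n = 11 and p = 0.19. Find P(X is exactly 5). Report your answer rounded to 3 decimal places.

Conditional on each component, P(X = 5): 1: 0.053775; 2: 0.133151; 3: 0.0323087.
By total probability, P(X = 5) = 0.32·0.053775 + 0.22·0.133151 + 0.46·0.0323087 = 0.0613632.

0.061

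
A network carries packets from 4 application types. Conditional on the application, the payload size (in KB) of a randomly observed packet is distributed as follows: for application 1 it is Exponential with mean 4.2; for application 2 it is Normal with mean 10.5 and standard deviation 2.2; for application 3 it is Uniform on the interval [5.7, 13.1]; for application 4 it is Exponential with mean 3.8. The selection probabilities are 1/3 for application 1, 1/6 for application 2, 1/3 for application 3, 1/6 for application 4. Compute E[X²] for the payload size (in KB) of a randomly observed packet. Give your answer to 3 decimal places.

For each component E[X²] = Var + (mean)², giving 1: 35.28; 2: 115.09; 3: 92.9233; 4: 28.88.
Overall E[X²] = 0.333333·35.28 + 0.166667·115.09 + 0.333333·92.9233 + 0.166667·28.88 = 66.7294.

66.729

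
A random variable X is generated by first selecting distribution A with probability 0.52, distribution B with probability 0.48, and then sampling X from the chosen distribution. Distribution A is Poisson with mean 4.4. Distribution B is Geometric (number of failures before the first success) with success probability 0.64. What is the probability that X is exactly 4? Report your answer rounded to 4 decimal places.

Conditional on each component, P(X = 4): A: 0.191736; B: 0.0107495.
By total probability, P(X = 4) = 0.52·0.191736 + 0.48·0.0107495 = 0.104863.

0.1049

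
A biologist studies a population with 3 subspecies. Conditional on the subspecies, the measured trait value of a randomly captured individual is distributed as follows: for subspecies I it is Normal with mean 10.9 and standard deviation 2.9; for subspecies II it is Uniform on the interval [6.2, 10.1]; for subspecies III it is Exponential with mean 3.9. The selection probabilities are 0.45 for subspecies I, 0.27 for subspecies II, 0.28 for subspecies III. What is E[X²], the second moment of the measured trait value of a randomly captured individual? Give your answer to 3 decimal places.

For each component E[X²] = Var + (mean)², giving I: 127.22; II: 67.69; III: 30.42.
Overall E[X²] = 0.45·127.22 + 0.27·67.69 + 0.28·30.42 = 84.0429.

84.043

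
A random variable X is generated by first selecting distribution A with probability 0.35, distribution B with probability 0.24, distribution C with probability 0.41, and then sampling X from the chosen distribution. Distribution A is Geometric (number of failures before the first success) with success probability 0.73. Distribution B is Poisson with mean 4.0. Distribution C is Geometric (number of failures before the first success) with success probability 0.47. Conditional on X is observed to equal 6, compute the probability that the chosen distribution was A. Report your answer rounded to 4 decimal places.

Likelihoods P(X=6 | ·): A: 0.000282817; B: 0.104196; C: 0.0104172.
Posterior ∝ prior × likelihood. Numerator for A: 0.35·0.000282817 = 9.89859e-05.
Normalizing constant: 0.35·0.000282817 + 0.24·0.104196 + 0.41·0.0104172 = 0.029377.
P(A | observation) = 9.89859e-05 / 0.029377 = 0.0033695.

0.0034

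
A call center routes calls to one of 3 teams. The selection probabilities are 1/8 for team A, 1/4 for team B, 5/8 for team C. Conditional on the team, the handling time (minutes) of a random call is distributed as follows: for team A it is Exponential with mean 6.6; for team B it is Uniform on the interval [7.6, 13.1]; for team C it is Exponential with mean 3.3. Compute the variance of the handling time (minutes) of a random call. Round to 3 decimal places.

Per component, A: μ=6.6, E[X²]=87.12; B: μ=10.35, E[X²]=109.643; C: μ=3.3, E[X²]=21.78.
E[X] = 0.125·6.6 + 0.25·10.35 + 0.625·3.3 = 5.475.
E[X²] = 0.125·87.12 + 0.25·109.643 + 0.625·21.78 = 51.9133.
Var(X) = E[X²] − (E[X])² = 51.9133 − 29.9756 = 21.9377.

21.938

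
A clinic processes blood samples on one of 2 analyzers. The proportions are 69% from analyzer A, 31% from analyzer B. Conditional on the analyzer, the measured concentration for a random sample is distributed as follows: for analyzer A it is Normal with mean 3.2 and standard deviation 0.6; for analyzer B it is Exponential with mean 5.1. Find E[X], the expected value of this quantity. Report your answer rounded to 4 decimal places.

Component means — A: 3.2; B: 5.1.
E[X] = 0.69·3.2 + 0.31·5.1 = 3.789.

3.7890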